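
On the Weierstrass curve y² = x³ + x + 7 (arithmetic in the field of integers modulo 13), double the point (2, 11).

tangent at (2, 11): λ = (3·2² + 1)/(2·11) ≡ 0/9. 9⁻¹ ≡ 3 (mod 13) since 9·3 = 27 ≡ 1, so λ ≡ 0·3 ≡ 0.
  x = λ² - 2 - 2 = 0 - 4 ≡ 9; y = λ·(2 - 9) - 11 ≡ 2. → (9, 2)

(9, 2)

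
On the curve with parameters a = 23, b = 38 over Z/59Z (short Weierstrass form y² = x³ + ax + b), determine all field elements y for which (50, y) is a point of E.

x³ + 23x + 38 = 126188 ≡ 46 (mod 59).
Square roots of 46 mod 59: 20 and 39 (since 20² = 400 ≡ 46).

20, 39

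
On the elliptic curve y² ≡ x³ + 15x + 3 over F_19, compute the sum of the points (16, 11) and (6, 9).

(16, 11) + (6, 9). λ = (9 - 11)/(6 - 16) ≡ 17/9 mod 19. 9⁻¹ ≡ 17 (mod 19) since 9·17 = 153 ≡ 1, so λ ≡ 4.
  x = λ² - 16 - 6 = 16 - 22 ≡ 13; y = λ·(16 - 13) - 11 ≡ 1. → (13, 1)

(13, 1)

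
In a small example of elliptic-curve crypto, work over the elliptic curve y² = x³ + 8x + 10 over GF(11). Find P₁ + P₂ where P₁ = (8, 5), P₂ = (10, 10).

(8, 5) + (10, 10). λ = (10 - 5)/(10 - 8) ≡ 5/2 mod 11. 2⁻¹ ≡ 6 (mod 11) since 2·6 = 12 ≡ 1, so λ ≡ 8.
  x = λ² - 8 - 10 = 64 - 18 ≡ 2; y = λ·(8 - 2) - 5 ≡ 10. → (2, 10)

(2, 10)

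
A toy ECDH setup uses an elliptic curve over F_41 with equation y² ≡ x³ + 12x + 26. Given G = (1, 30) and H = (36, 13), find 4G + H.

(33, 22)

First 4G:
Repeated addition: build up to 4G.
2G: tangent at (1, 30): λ = (3·1² + 12)/(2·30) ≡ 15/19. 19⁻¹ ≡ 13 (mod 41), so λ ≡ 15·13 ≡ 31.
  x = λ² - 1 - 1 = 961 - 2 ≡ 16; y = λ·(1 - 16) - 30 ≡ 38. → (16, 38)
3G: (16, 38) + (1, 30). λ = (30 - 38)/(1 - 16) ≡ 33/26 mod 41. 26⁻¹ ≡ 30 (mod 41), so λ ≡ 6.
  x = λ² - 16 - 1 = 36 - 17 ≡ 19; y = λ·(16 - 19) - 38 ≡ 26. → (19, 26)
4G: (19, 26) + (1, 30). λ = (30 - 26)/(1 - 19) ≡ 4/23 mod 41. 23⁻¹ ≡ 25 (mod 41) since 23·25 = 575 ≡ 1, so λ ≡ 18.
  x = λ² - 19 - 1 = 324 - 20 ≡ 17; y = λ·(19 - 17) - 26 ≡ 10. → (17, 10)
4G = (17, 10).
Finally 4G + H:
(17, 10) + (36, 13). λ = (13 - 10)/(36 - 17) ≡ 3/19 mod 41. 19⁻¹ ≡ 13 (mod 41) since 19·13 = 247 ≡ 1, so λ ≡ 39.
  x = λ² - 17 - 36 = 1521 - 53 ≡ 33; y = λ·(17 - 33) - 10 ≡ 22. → (33, 22)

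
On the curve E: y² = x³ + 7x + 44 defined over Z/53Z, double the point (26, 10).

(29, 16)

tangent at (26, 10): λ = (3·26² + 7)/(2·10) ≡ 21/20. 20⁻¹ ≡ 8 (mod 53), so λ ≡ 21·8 ≡ 9.
  x = λ² - 26 - 26 = 81 - 52 ≡ 29; y = λ·(26 - 29) - 10 ≡ 16. → (29, 16)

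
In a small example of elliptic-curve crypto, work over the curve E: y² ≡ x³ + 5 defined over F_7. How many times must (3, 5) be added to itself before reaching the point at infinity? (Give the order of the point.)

7

2P: tangent at (3, 5): λ = (3·3² + 0)/(2·5) ≡ 6/3. 3⁻¹ ≡ 5 (mod 7), so λ ≡ 6·5 ≡ 2.
  x = λ² - 3 - 3 = 4 - 6 ≡ 5; y = λ·(3 - 5) - 5 ≡ 5. → (5, 5)
3P: (5, 5) + (3, 5). λ = (5 - 5)/(3 - 5) ≡ 0/5 mod 7. 5⁻¹ ≡ 3 (mod 7), so λ ≡ 0.
  x = λ² - 5 - 3 = 0 - 8 ≡ 6; y = λ·(5 - 6) - 5 ≡ 2. → (6, 2)
4P: (6, 2) + (3, 5). λ = (5 - 2)/(3 - 6) ≡ 3/4 mod 7. 4⁻¹ ≡ 2 (mod 7) since 4·2 = 8 ≡ 1, so λ ≡ 6.
  x = λ² - 6 - 3 = 36 - 9 ≡ 6; y = λ·(6 - 6) - 2 ≡ 5. → (6, 5)
5P: (6, 5) + (3, 5). λ = (5 - 5)/(3 - 6) ≡ 0/4 mod 7. 4⁻¹ ≡ 2 (mod 7), so λ ≡ 0.
  x = λ² - 6 - 3 = 0 - 9 ≡ 5; y = λ·(6 - 5) - 5 ≡ 2. → (5, 2)
6P: (5, 2) + (3, 5). λ = (5 - 2)/(3 - 5) ≡ 3/5 mod 7. 5⁻¹ ≡ 3 (mod 7) since 5·3 = 15 ≡ 1, so λ ≡ 2.
  x = λ² - 5 - 3 = 4 - 8 ≡ 3; y = λ·(5 - 3) - 2 ≡ 2. → (3, 2)
7P: (3, 2) + (3, 5): same x and y₁ ≡ -y₂, so the sum is the point at infinity.
7P = the point at infinity, so the order is 7.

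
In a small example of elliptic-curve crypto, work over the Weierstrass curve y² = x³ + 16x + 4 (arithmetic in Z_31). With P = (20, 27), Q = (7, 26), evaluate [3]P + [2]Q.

(7, 5)

First 3P:
Repeated addition: build up to 3P.
2P: tangent at (20, 27): λ = (3·20² + 16)/(2·27) ≡ 7/23. 23⁻¹ ≡ 27 (mod 31) since 23·27 = 621 ≡ 1, so λ ≡ 7·27 ≡ 3.
  x = λ² - 20 - 20 = 9 - 40 ≡ 0; y = λ·(20 - 0) - 27 ≡ 2. → (0, 2)
3P: (0, 2) + (20, 27). λ = (27 - 2)/(20 - 0) ≡ 25/20 mod 31. 20⁻¹ ≡ 14 (mod 31) since 20·14 = 280 ≡ 1, so λ ≡ 9.
  x = λ² - 0 - 20 = 81 - 20 ≡ 30; y = λ·(0 - 30) - 2 ≡ 7. → (30, 7)
3P = (30, 7).
Next 2Q:
Repeated addition: build up to 2Q.
2Q: tangent at (7, 26): λ = (3·7² + 16)/(2·26) ≡ 8/21. 21⁻¹ ≡ 3 (mod 31) since 21·3 = 63 ≡ 1, so λ ≡ 8·3 ≡ 24.
  x = λ² - 7 - 7 = 576 - 14 ≡ 4; y = λ·(7 - 4) - 26 ≡ 15. → (4, 15)
2Q = (4, 15).
Finally 3P + 2Q:
(30, 7) + (4, 15). λ = (15 - 7)/(4 - 30) ≡ 8/5 mod 31. 5⁻¹ ≡ 25 (mod 31) since 5·25 = 125 ≡ 1, so λ ≡ 14.
  x = λ² - 30 - 4 = 196 - 34 ≡ 7; y = λ·(30 - 7) - 7 ≡ 5. → (7, 5)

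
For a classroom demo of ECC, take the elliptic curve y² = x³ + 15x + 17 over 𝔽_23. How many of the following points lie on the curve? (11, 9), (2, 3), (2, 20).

(11, 9): 9² ≡ 12, rhs ≡ 18 → off.
(2, 3): 3² ≡ 9, rhs ≡ 9 → on.
(2, 20): 20² ≡ 9, rhs ≡ 9 → on.

2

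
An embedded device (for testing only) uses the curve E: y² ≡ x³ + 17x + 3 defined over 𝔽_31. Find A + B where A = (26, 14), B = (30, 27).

(26, 14) + (30, 27). λ = (27 - 14)/(30 - 26) ≡ 13/4 mod 31. 4⁻¹ ≡ 8 (mod 31), so λ ≡ 11.
  x = λ² - 26 - 30 = 121 - 56 ≡ 3; y = λ·(26 - 3) - 14 ≡ 22. → (3, 22)

(3, 22)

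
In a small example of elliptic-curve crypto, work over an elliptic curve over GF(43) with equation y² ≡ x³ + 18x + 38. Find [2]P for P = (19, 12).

(22, 17)

tangent at (19, 12): λ = (3·19² + 18)/(2·12) ≡ 26/24. 24⁻¹ ≡ 9 (mod 43), so λ ≡ 26·9 ≡ 19.
  x = λ² - 19 - 19 = 361 - 38 ≡ 22; y = λ·(19 - 22) - 12 ≡ 17. → (22, 17)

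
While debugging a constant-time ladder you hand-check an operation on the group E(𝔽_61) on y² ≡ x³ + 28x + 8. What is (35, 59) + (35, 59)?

tangent at (35, 59): λ = (3·35² + 28)/(2·59) ≡ 43/57. 57⁻¹ ≡ 15 (mod 61), so λ ≡ 43·15 ≡ 35.
  x = λ² - 35 - 35 = 1225 - 70 ≡ 57; y = λ·(35 - 57) - 59 ≡ 25. → (57, 25)

(57, 25)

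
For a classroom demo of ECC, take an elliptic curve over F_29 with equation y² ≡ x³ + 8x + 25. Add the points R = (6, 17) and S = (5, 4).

(6, 17) + (5, 4). λ = (4 - 17)/(5 - 6) ≡ 16/28 mod 29. 28⁻¹ ≡ 28 (mod 29) since 28·28 = 784 ≡ 1, so λ ≡ 13.
  x = λ² - 6 - 5 = 169 - 11 ≡ 13; y = λ·(6 - 13) - 17 ≡ 8. → (13, 8)

(13, 8)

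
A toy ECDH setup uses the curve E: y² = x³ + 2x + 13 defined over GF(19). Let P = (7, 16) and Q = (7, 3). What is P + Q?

O

The two points share x = 7 and their y-coordinates satisfy 16 + 3 ≡ 0 (mod 19), so they are inverses. Their sum is O.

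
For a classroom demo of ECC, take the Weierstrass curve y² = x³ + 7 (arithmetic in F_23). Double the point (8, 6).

tangent at (8, 6): λ = (3·8² + 0)/(2·6) ≡ 8/12. 12⁻¹ ≡ 2 (mod 23) since 12·2 = 24 ≡ 1, so λ ≡ 8·2 ≡ 16.
  x = λ² - 8 - 8 = 256 - 16 ≡ 10; y = λ·(8 - 10) - 6 ≡ 8. → (10, 8)

(10, 8)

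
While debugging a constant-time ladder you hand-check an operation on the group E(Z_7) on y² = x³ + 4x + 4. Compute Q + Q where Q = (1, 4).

(5, 3)

tangent at (1, 4): λ = (3·1² + 4)/(2·4) ≡ 0/1. 1⁻¹ ≡ 1 (mod 7) since 1·1 = 1 ≡ 1, so λ ≡ 0·1 ≡ 0.
  x = λ² - 1 - 1 = 0 - 2 ≡ 5; y = λ·(1 - 5) - 4 ≡ 3. → (5, 3)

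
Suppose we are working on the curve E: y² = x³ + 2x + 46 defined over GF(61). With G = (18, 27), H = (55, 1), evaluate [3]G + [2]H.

First 3G:
Repeated addition: build up to 3G.
2G: tangent at (18, 27): λ = (3·18² + 2)/(2·27) ≡ 59/54. 54⁻¹ ≡ 26 (mod 61) since 54·26 = 1404 ≡ 1, so λ ≡ 59·26 ≡ 9.
  x = λ² - 18 - 18 = 81 - 36 ≡ 45; y = λ·(18 - 45) - 27 ≡ 35. → (45, 35)
3G: (45, 35) + (18, 27). λ = (27 - 35)/(18 - 45) ≡ 53/34 mod 61. 34⁻¹ ≡ 9 (mod 61), so λ ≡ 50.
  x = λ² - 45 - 18 = 2500 - 63 ≡ 58; y = λ·(45 - 58) - 35 ≡ 47. → (58, 47)
3G = (58, 47).
Next 2H:
Repeated addition: build up to 2H.
2H: tangent at (55, 1): λ = (3·55² + 2)/(2·1) ≡ 49/2. 2⁻¹ ≡ 31 (mod 61), so λ ≡ 49·31 ≡ 55.
  x = λ² - 55 - 55 = 3025 - 110 ≡ 48; y = λ·(55 - 48) - 1 ≡ 18. → (48, 18)
2H = (48, 18).
Finally 3G + 2H:
(58, 47) + (48, 18). λ = (18 - 47)/(48 - 58) ≡ 32/51 mod 61. 51⁻¹ ≡ 6 (mod 61), so λ ≡ 9.
  x = λ² - 58 - 48 = 81 - 106 ≡ 36; y = λ·(58 - 36) - 47 ≡ 29. → (36, 29)

(36, 29)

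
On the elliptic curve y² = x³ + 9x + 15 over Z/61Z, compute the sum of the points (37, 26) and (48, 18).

(37, 26) + (48, 18). λ = (18 - 26)/(48 - 37) ≡ 53/11 mod 61. 11⁻¹ ≡ 50 (mod 61), so λ ≡ 27.
  x = λ² - 37 - 48 = 729 - 85 ≡ 34; y = λ·(37 - 34) - 26 ≡ 55. → (34, 55)

(34, 55)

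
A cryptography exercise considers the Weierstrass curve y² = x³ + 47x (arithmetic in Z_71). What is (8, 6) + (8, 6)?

(38, 0)

tangent at (8, 6): λ = (3·8² + 47)/(2·6) ≡ 26/12. 12⁻¹ ≡ 6 (mod 71), so λ ≡ 26·6 ≡ 14.
  x = λ² - 8 - 8 = 196 - 16 ≡ 38; y = λ·(8 - 38) - 6 ≡ 0. → (38, 0)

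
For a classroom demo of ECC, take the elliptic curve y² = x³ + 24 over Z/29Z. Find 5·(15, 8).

Write P = (15, 8).
Double-and-add on 5 = (101)₂. Start with P = (15, 8) for the leading 1-bit.
double: tangent at (15, 8): λ = (3·15² + 0)/(2·8) ≡ 8/16. 16⁻¹ ≡ 20 (mod 29), so λ ≡ 8·20 ≡ 15.
  x = λ² - 15 - 15 = 225 - 30 ≡ 21; y = λ·(15 - 21) - 8 ≡ 18. → (21, 18)
double: tangent at (21, 18): λ = (3·21² + 0)/(2·18) ≡ 18/7. 7⁻¹ ≡ 25 (mod 29), so λ ≡ 18·25 ≡ 15.
  x = λ² - 21 - 21 = 225 - 42 ≡ 9; y = λ·(21 - 9) - 18 ≡ 17. → (9, 17)
add P: (9, 17) + (15, 8). λ = (8 - 17)/(15 - 9) ≡ 20/6 mod 29. 6⁻¹ ≡ 5 (mod 29), so λ ≡ 13.
  x = λ² - 9 - 15 = 169 - 24 ≡ 0; y = λ·(9 - 0) - 17 ≡ 13. → (0, 13)

(0, 13)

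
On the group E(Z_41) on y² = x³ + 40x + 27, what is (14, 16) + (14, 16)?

tangent at (14, 16): λ = (3·14² + 40)/(2·16) ≡ 13/32. 32⁻¹ ≡ 9 (mod 41) since 32·9 = 288 ≡ 1, so λ ≡ 13·9 ≡ 35.
  x = λ² - 14 - 14 = 1225 - 28 ≡ 8; y = λ·(14 - 8) - 16 ≡ 30. → (8, 30)

(8, 30)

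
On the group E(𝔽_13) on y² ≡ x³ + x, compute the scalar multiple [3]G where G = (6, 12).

(2, 7)

Repeated addition: build up to 3G.
2G: tangent at (6, 12): λ = (3·6² + 1)/(2·12) ≡ 5/11. 11⁻¹ ≡ 6 (mod 13) since 11·6 = 66 ≡ 1, so λ ≡ 5·6 ≡ 4.
  x = λ² - 6 - 6 = 16 - 12 ≡ 4; y = λ·(6 - 4) - 12 ≡ 9. → (4, 9)
3G: (4, 9) + (6, 12). λ = (12 - 9)/(6 - 4) ≡ 3/2 mod 13. 2⁻¹ ≡ 7 (mod 13), so λ ≡ 8.
  x = λ² - 4 - 6 = 64 - 10 ≡ 2; y = λ·(4 - 2) - 9 ≡ 7. → (2, 7)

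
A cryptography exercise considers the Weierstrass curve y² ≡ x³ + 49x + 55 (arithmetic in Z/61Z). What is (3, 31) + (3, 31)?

tangent at (3, 31): λ = (3·3² + 49)/(2·31) ≡ 15/1. 1⁻¹ ≡ 1 (mod 61), so λ ≡ 15·1 ≡ 15.
  x = λ² - 3 - 3 = 225 - 6 ≡ 36; y = λ·(3 - 36) - 31 ≡ 23. → (36, 23)

(36, 23)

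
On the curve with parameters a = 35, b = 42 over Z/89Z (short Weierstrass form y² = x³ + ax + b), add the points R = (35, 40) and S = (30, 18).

(35, 40) + (30, 18). λ = (18 - 40)/(30 - 35) ≡ 67/84 mod 89. 84⁻¹ ≡ 71 (mod 89), so λ ≡ 40.
  x = λ² - 35 - 30 = 1600 - 65 ≡ 22; y = λ·(35 - 22) - 40 ≡ 35. → (22, 35)

(22, 35)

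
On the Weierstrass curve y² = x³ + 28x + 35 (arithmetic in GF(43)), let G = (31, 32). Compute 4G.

(7, 12)

Repeated addition: build up to 4G.
2G: tangent at (31, 32): λ = (3·31² + 28)/(2·32) ≡ 30/21. 21⁻¹ ≡ 41 (mod 43), so λ ≡ 30·41 ≡ 26.
  x = λ² - 31 - 31 = 676 - 62 ≡ 12; y = λ·(31 - 12) - 32 ≡ 32. → (12, 32)
3G: (12, 32) + (31, 32). λ = (32 - 32)/(31 - 12) ≡ 0/19 mod 43. 19⁻¹ ≡ 34 (mod 43) since 19·34 = 646 ≡ 1, so λ ≡ 0.
  x = λ² - 12 - 31 = 0 - 43 ≡ 0; y = λ·(12 - 0) - 32 ≡ 11. → (0, 11)
4G: (0, 11) + (31, 32). λ = (32 - 11)/(31 - 0) ≡ 21/31 mod 43. 31⁻¹ ≡ 25 (mod 43) since 31·25 = 775 ≡ 1, so λ ≡ 9.
  x = λ² - 0 - 31 = 81 - 31 ≡ 7; y = λ·(0 - 7) - 11 ≡ 12. → (7, 12)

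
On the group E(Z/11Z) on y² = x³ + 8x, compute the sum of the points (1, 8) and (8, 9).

(0, 0)

(1, 8) + (8, 9). λ = (9 - 8)/(8 - 1) ≡ 1/7 mod 11. 7⁻¹ ≡ 8 (mod 11), so λ ≡ 8.
  x = λ² - 1 - 8 = 64 - 9 ≡ 0; y = λ·(1 - 0) - 8 ≡ 0. → (0, 0)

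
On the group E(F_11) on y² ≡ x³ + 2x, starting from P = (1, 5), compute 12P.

Double-and-add on 12 = (1100)₂. Start with P = (1, 5) for the leading 1-bit.
double: tangent at (1, 5): λ = (3·1² + 2)/(2·5) ≡ 5/10. 10⁻¹ ≡ 10 (mod 11), so λ ≡ 5·10 ≡ 6.
  x = λ² - 1 - 1 = 36 - 2 ≡ 1; y = λ·(1 - 1) - 5 ≡ 6. → (1, 6)
add P: (1, 6) + (1, 5): same x and y₁ ≡ -y₂, so the sum is O.
double: O + O = O (identity).
double: O + O = O (identity).

O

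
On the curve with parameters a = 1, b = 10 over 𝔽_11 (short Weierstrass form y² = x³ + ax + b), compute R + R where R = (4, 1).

(1, 1)

tangent at (4, 1): λ = (3·4² + 1)/(2·1) ≡ 5/2. 2⁻¹ ≡ 6 (mod 11) since 2·6 = 12 ≡ 1, so λ ≡ 5·6 ≡ 8.
  x = λ² - 4 - 4 = 64 - 8 ≡ 1; y = λ·(4 - 1) - 1 ≡ 1. → (1, 1)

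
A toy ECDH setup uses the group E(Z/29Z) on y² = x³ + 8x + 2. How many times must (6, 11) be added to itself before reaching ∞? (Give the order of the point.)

2P: tangent at (6, 11): λ = (3·6² + 8)/(2·11) ≡ 0/22. 22⁻¹ ≡ 4 (mod 29) since 22·4 = 88 ≡ 1, so λ ≡ 0·4 ≡ 0.
  x = λ² - 6 - 6 = 0 - 12 ≡ 17; y = λ·(6 - 17) - 11 ≡ 18. → (17, 18)
3P: (17, 18) + (6, 11). λ = (11 - 18)/(6 - 17) ≡ 22/18 mod 29. 18⁻¹ ≡ 21 (mod 29) since 18·21 = 378 ≡ 1, so λ ≡ 27.
  x = λ² - 17 - 6 = 729 - 23 ≡ 10; y = λ·(17 - 10) - 18 ≡ 26. → (10, 26)
4P: (10, 26) + (6, 11). λ = (11 - 26)/(6 - 10) ≡ 14/25 mod 29. 25⁻¹ ≡ 7 (mod 29), so λ ≡ 11.
  x = λ² - 10 - 6 = 121 - 16 ≡ 18; y = λ·(10 - 18) - 26 ≡ 2. → (18, 2)
5P: (18, 2) + (6, 11). λ = (11 - 2)/(6 - 18) ≡ 9/17 mod 29. 17⁻¹ ≡ 12 (mod 29), so λ ≡ 21.
  x = λ² - 18 - 6 = 441 - 24 ≡ 11; y = λ·(18 - 11) - 2 ≡ 0. → (11, 0)
6P: (11, 0) + (6, 11). λ = (11 - 0)/(6 - 11) ≡ 11/24 mod 29. 24⁻¹ ≡ 23 (mod 29) since 24·23 = 552 ≡ 1, so λ ≡ 21.
  x = λ² - 11 - 6 = 441 - 17 ≡ 18; y = λ·(11 - 18) - 0 ≡ 27. → (18, 27)
7P: (18, 27) + (6, 11). λ = (11 - 27)/(6 - 18) ≡ 13/17 mod 29. 17⁻¹ ≡ 12 (mod 29), so λ ≡ 11.
  x = λ² - 18 - 6 = 121 - 24 ≡ 10; y = λ·(18 - 10) - 27 ≡ 3. → (10, 3)
8P: (10, 3) + (6, 11). λ = (11 - 3)/(6 - 10) ≡ 8/25 mod 29. 25⁻¹ ≡ 7 (mod 29) since 25·7 = 175 ≡ 1, so λ ≡ 27.
  x = λ² - 10 - 6 = 729 - 16 ≡ 17; y = λ·(10 - 17) - 3 ≡ 11. → (17, 11)
9P: (17, 11) + (6, 11). λ = (11 - 11)/(6 - 17) ≡ 0/18 mod 29. 18⁻¹ ≡ 21 (mod 29), so λ ≡ 0.
  x = λ² - 17 - 6 = 0 - 23 ≡ 6; y = λ·(17 - 6) - 11 ≡ 18. → (6, 18)
10P: (6, 18) + (6, 11): same x and y₁ ≡ -y₂, so the sum is ∞.
10P = ∞, so the order is 10.

10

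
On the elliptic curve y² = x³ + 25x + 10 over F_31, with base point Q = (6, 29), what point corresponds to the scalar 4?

Double-and-add on 4 = (100)₂. Start with Q = (6, 29) for the leading 1-bit.
double: tangent at (6, 29): λ = (3·6² + 25)/(2·29) ≡ 9/27. 27⁻¹ ≡ 23 (mod 31), so λ ≡ 9·23 ≡ 21.
  x = λ² - 6 - 6 = 441 - 12 ≡ 26; y = λ·(6 - 26) - 29 ≡ 16. → (26, 16)
double: tangent at (26, 16): λ = (3·26² + 25)/(2·16) ≡ 7/1. 1⁻¹ ≡ 1 (mod 31) since 1·1 = 1 ≡ 1, so λ ≡ 7·1 ≡ 7.
  x = λ² - 26 - 26 = 49 - 52 ≡ 28; y = λ·(26 - 28) - 16 ≡ 1. → (28, 1)

(28, 1)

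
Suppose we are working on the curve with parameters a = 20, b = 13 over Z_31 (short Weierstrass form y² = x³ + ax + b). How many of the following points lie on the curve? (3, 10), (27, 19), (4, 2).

1

(3, 10): 10² ≡ 7, rhs ≡ 7 → on.
(27, 19): 19² ≡ 20, rhs ≡ 24 → off.
(4, 2): 2² ≡ 4, rhs ≡ 2 → off.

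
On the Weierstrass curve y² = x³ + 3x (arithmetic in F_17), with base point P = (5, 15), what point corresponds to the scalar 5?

(12, 9)

Repeated addition: build up to 5P.
2P: tangent at (5, 15): λ = (3·5² + 3)/(2·15) ≡ 10/13. 13⁻¹ ≡ 4 (mod 17), so λ ≡ 10·4 ≡ 6.
  x = λ² - 5 - 5 = 36 - 10 ≡ 9; y = λ·(5 - 9) - 15 ≡ 12. → (9, 12)
3P: (9, 12) + (5, 15). λ = (15 - 12)/(5 - 9) ≡ 3/13 mod 17. 13⁻¹ ≡ 4 (mod 17), so λ ≡ 12.
  x = λ² - 9 - 5 = 144 - 14 ≡ 11; y = λ·(9 - 11) - 12 ≡ 15. → (11, 15)
4P: (11, 15) + (5, 15). λ = (15 - 15)/(5 - 11) ≡ 0/11 mod 17. 11⁻¹ ≡ 14 (mod 17), so λ ≡ 0.
  x = λ² - 11 - 5 = 0 - 16 ≡ 1; y = λ·(11 - 1) - 15 ≡ 2. → (1, 2)
5P: (1, 2) + (5, 15). λ = (15 - 2)/(5 - 1) ≡ 13/4 mod 17. 4⁻¹ ≡ 13 (mod 17), so λ ≡ 16.
  x = λ² - 1 - 5 = 256 - 6 ≡ 12; y = λ·(1 - 12) - 2 ≡ 9. → (12, 9)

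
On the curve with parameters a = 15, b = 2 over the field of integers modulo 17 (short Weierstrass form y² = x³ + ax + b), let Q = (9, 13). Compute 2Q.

tangent at (9, 13): λ = (3·9² + 15)/(2·13) ≡ 3/9. 9⁻¹ ≡ 2 (mod 17), so λ ≡ 3·2 ≡ 6.
  x = λ² - 9 - 9 = 36 - 18 ≡ 1; y = λ·(9 - 1) - 13 ≡ 1. → (1, 1)

(1, 1)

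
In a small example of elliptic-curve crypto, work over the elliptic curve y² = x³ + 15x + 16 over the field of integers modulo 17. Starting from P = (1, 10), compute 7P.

Repeated addition: build up to 7P.
2P: tangent at (1, 10): λ = (3·1² + 15)/(2·10) ≡ 1/3. 3⁻¹ ≡ 6 (mod 17) since 3·6 = 18 ≡ 1, so λ ≡ 1·6 ≡ 6.
  x = λ² - 1 - 1 = 36 - 2 ≡ 0; y = λ·(1 - 0) - 10 ≡ 13. → (0, 13)
3P: (0, 13) + (1, 10). λ = (10 - 13)/(1 - 0) ≡ 14/1 mod 17. 1⁻¹ ≡ 1 (mod 17) since 1·1 = 1 ≡ 1, so λ ≡ 14.
  x = λ² - 0 - 1 = 196 - 1 ≡ 8; y = λ·(0 - 8) - 13 ≡ 11. → (8, 11)
4P: (8, 11) + (1, 10). λ = (10 - 11)/(1 - 8) ≡ 16/10 mod 17. 10⁻¹ ≡ 12 (mod 17), so λ ≡ 5.
  x = λ² - 8 - 1 = 25 - 9 ≡ 16; y = λ·(8 - 16) - 11 ≡ 0. → (16, 0)
5P: (16, 0) + (1, 10). λ = (10 - 0)/(1 - 16) ≡ 10/2 mod 17. 2⁻¹ ≡ 9 (mod 17), so λ ≡ 5.
  x = λ² - 16 - 1 = 25 - 17 ≡ 8; y = λ·(16 - 8) - 0 ≡ 6. → (8, 6)
6P: (8, 6) + (1, 10). λ = (10 - 6)/(1 - 8) ≡ 4/10 mod 17. 10⁻¹ ≡ 12 (mod 17) since 10·12 = 120 ≡ 1, so λ ≡ 14.
  x = λ² - 8 - 1 = 196 - 9 ≡ 0; y = λ·(8 - 0) - 6 ≡ 4. → (0, 4)
7P: (0, 4) + (1, 10). λ = (10 - 4)/(1 - 0) ≡ 6/1 mod 17. 1⁻¹ ≡ 1 (mod 17), so λ ≡ 6.
  x = λ² - 0 - 1 = 36 - 1 ≡ 1; y = λ·(0 - 1) - 4 ≡ 7. → (1, 7)

(1, 7)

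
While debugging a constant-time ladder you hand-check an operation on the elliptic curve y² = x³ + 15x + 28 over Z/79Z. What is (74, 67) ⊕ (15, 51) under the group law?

(57, 30)

(74, 67) + (15, 51). λ = (51 - 67)/(15 - 74) ≡ 63/20 mod 79. 20⁻¹ ≡ 4 (mod 79) since 20·4 = 80 ≡ 1, so λ ≡ 15.
  x = λ² - 74 - 15 = 225 - 89 ≡ 57; y = λ·(74 - 57) - 67 ≡ 30. → (57, 30)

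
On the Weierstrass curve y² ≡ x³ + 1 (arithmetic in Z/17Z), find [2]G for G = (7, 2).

tangent at (7, 2): λ = (3·7² + 0)/(2·2) ≡ 11/4. 4⁻¹ ≡ 13 (mod 17), so λ ≡ 11·13 ≡ 7.
  x = λ² - 7 - 7 = 49 - 14 ≡ 1; y = λ·(7 - 1) - 2 ≡ 6. → (1, 6)

(1, 6)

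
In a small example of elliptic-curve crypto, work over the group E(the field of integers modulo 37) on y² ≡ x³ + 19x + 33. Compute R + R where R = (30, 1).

(21, 6)

tangent at (30, 1): λ = (3·30² + 19)/(2·1) ≡ 18/2. 2⁻¹ ≡ 19 (mod 37) since 2·19 = 38 ≡ 1, so λ ≡ 18·19 ≡ 9.
  x = λ² - 30 - 30 = 81 - 60 ≡ 21; y = λ·(30 - 21) - 1 ≡ 6. → (21, 6)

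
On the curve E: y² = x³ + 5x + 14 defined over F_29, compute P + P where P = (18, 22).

(27, 24)

tangent at (18, 22): λ = (3·18² + 5)/(2·22) ≡ 20/15. 15⁻¹ ≡ 2 (mod 29), so λ ≡ 20·2 ≡ 11.
  x = λ² - 18 - 18 = 121 - 36 ≡ 27; y = λ·(18 - 27) - 22 ≡ 24. → (27, 24)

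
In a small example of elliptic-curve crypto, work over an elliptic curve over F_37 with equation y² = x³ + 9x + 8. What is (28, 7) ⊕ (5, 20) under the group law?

(16, 20)

(28, 7) + (5, 20). λ = (20 - 7)/(5 - 28) ≡ 13/14 mod 37. 14⁻¹ ≡ 8 (mod 37), so λ ≡ 30.
  x = λ² - 28 - 5 = 900 - 33 ≡ 16; y = λ·(28 - 16) - 7 ≡ 20. → (16, 20)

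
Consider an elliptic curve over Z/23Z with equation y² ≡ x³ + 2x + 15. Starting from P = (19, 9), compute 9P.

Double-and-add on 9 = (1001)₂. Start with P = (19, 9) for the leading 1-bit.
double: tangent at (19, 9): λ = (3·19² + 2)/(2·9) ≡ 4/18. 18⁻¹ ≡ 9 (mod 23), so λ ≡ 4·9 ≡ 13.
  x = λ² - 19 - 19 = 169 - 38 ≡ 16; y = λ·(19 - 16) - 9 ≡ 7. → (16, 7)
double: tangent at (16, 7): λ = (3·16² + 2)/(2·7) ≡ 11/14. 14⁻¹ ≡ 5 (mod 23) since 14·5 = 70 ≡ 1, so λ ≡ 11·5 ≡ 9.
  x = λ² - 16 - 16 = 81 - 32 ≡ 3; y = λ·(16 - 3) - 7 ≡ 18. → (3, 18)
double: tangent at (3, 18): λ = (3·3² + 2)/(2·18) ≡ 6/13. 13⁻¹ ≡ 16 (mod 23), so λ ≡ 6·16 ≡ 4.
  x = λ² - 3 - 3 = 16 - 6 ≡ 10; y = λ·(3 - 10) - 18 ≡ 0. → (10, 0)
add P: (10, 0) + (19, 9). λ = (9 - 0)/(19 - 10) ≡ 9/9 mod 23. 9⁻¹ ≡ 18 (mod 23) since 9·18 = 162 ≡ 1, so λ ≡ 1.
  x = λ² - 10 - 19 = 1 - 29 ≡ 18; y = λ·(10 - 18) - 0 ≡ 15. → (18, 15)

(18, 15)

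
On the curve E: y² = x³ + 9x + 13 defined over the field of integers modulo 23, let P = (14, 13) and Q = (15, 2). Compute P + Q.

(0, 17)

(14, 13) + (15, 2). λ = (2 - 13)/(15 - 14) ≡ 12/1 mod 23. 1⁻¹ ≡ 1 (mod 23) since 1·1 = 1 ≡ 1, so λ ≡ 12.
  x = λ² - 14 - 15 = 144 - 29 ≡ 0; y = λ·(14 - 0) - 13 ≡ 17. → (0, 17)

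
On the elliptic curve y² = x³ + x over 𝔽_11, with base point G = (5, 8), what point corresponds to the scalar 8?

(5, 3)

Double-and-add on 8 = (1000)₂. Start with G = (5, 8) for the leading 1-bit.
double: tangent at (5, 8): λ = (3·5² + 1)/(2·8) ≡ 10/5. 5⁻¹ ≡ 9 (mod 11) since 5·9 = 45 ≡ 1, so λ ≡ 10·9 ≡ 2.
  x = λ² - 5 - 5 = 4 - 10 ≡ 5; y = λ·(5 - 5) - 8 ≡ 3. → (5, 3)
double: tangent at (5, 3): λ = (3·5² + 1)/(2·3) ≡ 10/6. 6⁻¹ ≡ 2 (mod 11), so λ ≡ 10·2 ≡ 9.
  x = λ² - 5 - 5 = 81 - 10 ≡ 5; y = λ·(5 - 5) - 3 ≡ 8. → (5, 8)
double: tangent at (5, 8): λ = (3·5² + 1)/(2·8) ≡ 10/5. 5⁻¹ ≡ 9 (mod 11), so λ ≡ 10·9 ≡ 2.
  x = λ² - 5 - 5 = 4 - 10 ≡ 5; y = λ·(5 - 5) - 8 ≡ 3. → (5, 3)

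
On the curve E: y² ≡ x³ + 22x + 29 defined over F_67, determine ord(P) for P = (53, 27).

2P: tangent at (53, 27): λ = (3·53² + 22)/(2·27) ≡ 7/54. 54⁻¹ ≡ 36 (mod 67), so λ ≡ 7·36 ≡ 51.
  x = λ² - 53 - 53 = 2601 - 106 ≡ 16; y = λ·(53 - 16) - 27 ≡ 51. → (16, 51)
3P: (16, 51) + (53, 27). λ = (27 - 51)/(53 - 16) ≡ 43/37 mod 67. 37⁻¹ ≡ 29 (mod 67), so λ ≡ 41.
  x = λ² - 16 - 53 = 1681 - 69 ≡ 4; y = λ·(16 - 4) - 51 ≡ 39. → (4, 39)
4P: (4, 39) + (53, 27). λ = (27 - 39)/(53 - 4) ≡ 55/49 mod 67. 49⁻¹ ≡ 26 (mod 67), so λ ≡ 23.
  x = λ² - 4 - 53 = 529 - 57 ≡ 3; y = λ·(4 - 3) - 39 ≡ 51. → (3, 51)
5P: (3, 51) + (53, 27). λ = (27 - 51)/(53 - 3) ≡ 43/50 mod 67. 50⁻¹ ≡ 63 (mod 67), so λ ≡ 29.
  x = λ² - 3 - 53 = 841 - 56 ≡ 48; y = λ·(3 - 48) - 51 ≡ 51. → (48, 51)
6P: (48, 51) + (53, 27). λ = (27 - 51)/(53 - 48) ≡ 43/5 mod 67. 5⁻¹ ≡ 27 (mod 67) since 5·27 = 135 ≡ 1, so λ ≡ 22.
  x = λ² - 48 - 53 = 484 - 101 ≡ 48; y = λ·(48 - 48) - 51 ≡ 16. → (48, 16)
7P: (48, 16) + (53, 27). λ = (27 - 16)/(53 - 48) ≡ 11/5 mod 67. 5⁻¹ ≡ 27 (mod 67), so λ ≡ 29.
  x = λ² - 48 - 53 = 841 - 101 ≡ 3; y = λ·(48 - 3) - 16 ≡ 16. → (3, 16)
8P: (3, 16) + (53, 27). λ = (27 - 16)/(53 - 3) ≡ 11/50 mod 67. 50⁻¹ ≡ 63 (mod 67) since 50·63 = 3150 ≡ 1, so λ ≡ 23.
  x = λ² - 3 - 53 = 529 - 56 ≡ 4; y = λ·(3 - 4) - 16 ≡ 28. → (4, 28)
9P: (4, 28) + (53, 27). λ = (27 - 28)/(53 - 4) ≡ 66/49 mod 67. 49⁻¹ ≡ 26 (mod 67), so λ ≡ 41.
  x = λ² - 4 - 53 = 1681 - 57 ≡ 16; y = λ·(4 - 16) - 28 ≡ 16. → (16, 16)
10P: (16, 16) + (53, 27). λ = (27 - 16)/(53 - 16) ≡ 11/37 mod 67. 37⁻¹ ≡ 29 (mod 67) since 37·29 = 1073 ≡ 1, so λ ≡ 51.
  x = λ² - 16 - 53 = 2601 - 69 ≡ 53; y = λ·(16 - 53) - 16 ≡ 40. → (53, 40)
11P: (53, 40) + (53, 27): same x and y₁ ≡ -y₂, so the sum is O.
11P = O, so the order is 11.

11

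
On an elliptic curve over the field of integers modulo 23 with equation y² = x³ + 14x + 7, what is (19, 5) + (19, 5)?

tangent at (19, 5): λ = (3·19² + 14)/(2·5) ≡ 16/10. 10⁻¹ ≡ 7 (mod 23), so λ ≡ 16·7 ≡ 20.
  x = λ² - 19 - 19 = 400 - 38 ≡ 17; y = λ·(19 - 17) - 5 ≡ 12. → (17, 12)

(17, 12)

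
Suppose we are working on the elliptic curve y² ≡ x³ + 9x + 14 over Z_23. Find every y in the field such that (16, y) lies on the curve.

none

x³ + 9x + 14 = 4254 ≡ 22 (mod 23).
22 is a non-residue mod 23; no y exists.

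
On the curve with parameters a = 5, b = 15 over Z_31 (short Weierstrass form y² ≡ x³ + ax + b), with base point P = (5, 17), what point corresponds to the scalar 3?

Repeated addition: build up to 3P.
2P: tangent at (5, 17): λ = (3·5² + 5)/(2·17) ≡ 18/3. 3⁻¹ ≡ 21 (mod 31) since 3·21 = 63 ≡ 1, so λ ≡ 18·21 ≡ 6.
  x = λ² - 5 - 5 = 36 - 10 ≡ 26; y = λ·(5 - 26) - 17 ≡ 12. → (26, 12)
3P: (26, 12) + (5, 17). λ = (17 - 12)/(5 - 26) ≡ 5/10 mod 31. 10⁻¹ ≡ 28 (mod 31), so λ ≡ 16.
  x = λ² - 26 - 5 = 256 - 31 ≡ 8; y = λ·(26 - 8) - 12 ≡ 28. → (8, 28)

(8, 28)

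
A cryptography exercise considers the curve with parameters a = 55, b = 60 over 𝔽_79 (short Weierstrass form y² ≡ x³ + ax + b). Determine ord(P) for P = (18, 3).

7

2P: tangent at (18, 3): λ = (3·18² + 55)/(2·3) ≡ 0/6. 6⁻¹ ≡ 66 (mod 79), so λ ≡ 0·66 ≡ 0.
  x = λ² - 18 - 18 = 0 - 36 ≡ 43; y = λ·(18 - 43) - 3 ≡ 76. → (43, 76)
3P: (43, 76) + (18, 3). λ = (3 - 76)/(18 - 43) ≡ 6/54 mod 79. 54⁻¹ ≡ 60 (mod 79) since 54·60 = 3240 ≡ 1, so λ ≡ 44.
  x = λ² - 43 - 18 = 1936 - 61 ≡ 58; y = λ·(43 - 58) - 76 ≡ 54. → (58, 54)
4P: (58, 54) + (18, 3). λ = (3 - 54)/(18 - 58) ≡ 28/39 mod 79. 39⁻¹ ≡ 77 (mod 79), so λ ≡ 23.
  x = λ² - 58 - 18 = 529 - 76 ≡ 58; y = λ·(58 - 58) - 54 ≡ 25. → (58, 25)
5P: (58, 25) + (18, 3). λ = (3 - 25)/(18 - 58) ≡ 57/39 mod 79. 39⁻¹ ≡ 77 (mod 79) since 39·77 = 3003 ≡ 1, so λ ≡ 44.
  x = λ² - 58 - 18 = 1936 - 76 ≡ 43; y = λ·(58 - 43) - 25 ≡ 3. → (43, 3)
6P: (43, 3) + (18, 3). λ = (3 - 3)/(18 - 43) ≡ 0/54 mod 79. 54⁻¹ ≡ 60 (mod 79) since 54·60 = 3240 ≡ 1, so λ ≡ 0.
  x = λ² - 43 - 18 = 0 - 61 ≡ 18; y = λ·(43 - 18) - 3 ≡ 76. → (18, 76)
7P: (18, 76) + (18, 3): same x and y₁ ≡ -y₂, so the sum is O.
7P = O, so the order is 7.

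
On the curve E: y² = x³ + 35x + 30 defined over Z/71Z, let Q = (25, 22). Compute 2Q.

(46, 12)

tangent at (25, 22): λ = (3·25² + 35)/(2·22) ≡ 64/44. 44⁻¹ ≡ 21 (mod 71) since 44·21 = 924 ≡ 1, so λ ≡ 64·21 ≡ 66.
  x = λ² - 25 - 25 = 4356 - 50 ≡ 46; y = λ·(25 - 46) - 22 ≡ 12. → (46, 12)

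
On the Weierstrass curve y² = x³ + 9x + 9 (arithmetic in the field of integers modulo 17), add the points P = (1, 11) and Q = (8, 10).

(16, 13)

(1, 11) + (8, 10). λ = (10 - 11)/(8 - 1) ≡ 16/7 mod 17. 7⁻¹ ≡ 5 (mod 17), so λ ≡ 12.
  x = λ² - 1 - 8 = 144 - 9 ≡ 16; y = λ·(1 - 16) - 11 ≡ 13. → (16, 13)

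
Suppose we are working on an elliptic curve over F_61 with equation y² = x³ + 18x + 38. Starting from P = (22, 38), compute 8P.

(48, 48)

Double-and-add on 8 = (1000)₂. Start with P = (22, 38) for the leading 1-bit.
double: tangent at (22, 38): λ = (3·22² + 18)/(2·38) ≡ 6/15. 15⁻¹ ≡ 57 (mod 61) since 15·57 = 855 ≡ 1, so λ ≡ 6·57 ≡ 37.
  x = λ² - 22 - 22 = 1369 - 44 ≡ 44; y = λ·(22 - 44) - 38 ≡ 2. → (44, 2)
double: tangent at (44, 2): λ = (3·44² + 18)/(2·2) ≡ 31/4. 4⁻¹ ≡ 46 (mod 61) since 4·46 = 184 ≡ 1, so λ ≡ 31·46 ≡ 23.
  x = λ² - 44 - 44 = 529 - 88 ≡ 14; y = λ·(44 - 14) - 2 ≡ 17. → (14, 17)
double: tangent at (14, 17): λ = (3·14² + 18)/(2·17) ≡ 57/34. 34⁻¹ ≡ 9 (mod 61), so λ ≡ 57·9 ≡ 25.
  x = λ² - 14 - 14 = 625 - 28 ≡ 48; y = λ·(14 - 48) - 17 ≡ 48. → (48, 48)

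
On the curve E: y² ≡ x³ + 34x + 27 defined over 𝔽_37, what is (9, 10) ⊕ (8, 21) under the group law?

(30, 36)

(9, 10) + (8, 21). λ = (21 - 10)/(8 - 9) ≡ 11/36 mod 37. 36⁻¹ ≡ 36 (mod 37) since 36·36 = 1296 ≡ 1, so λ ≡ 26.
  x = λ² - 9 - 8 = 676 - 17 ≡ 30; y = λ·(9 - 30) - 10 ≡ 36. → (30, 36)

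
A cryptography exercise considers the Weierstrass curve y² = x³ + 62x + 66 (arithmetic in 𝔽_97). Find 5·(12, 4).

Write P = (12, 4).
Repeated addition: build up to 5P.
2P: tangent at (12, 4): λ = (3·12² + 62)/(2·4) ≡ 9/8. 8⁻¹ ≡ 85 (mod 97), so λ ≡ 9·85 ≡ 86.
  x = λ² - 12 - 12 = 7396 - 24 ≡ 0; y = λ·(12 - 0) - 4 ≡ 58. → (0, 58)
3P: (0, 58) + (12, 4). λ = (4 - 58)/(12 - 0) ≡ 43/12 mod 97. 12⁻¹ ≡ 89 (mod 97) since 12·89 = 1068 ≡ 1, so λ ≡ 44.
  x = λ² - 0 - 12 = 1936 - 12 ≡ 81; y = λ·(0 - 81) - 58 ≡ 64. → (81, 64)
4P: (81, 64) + (12, 4). λ = (4 - 64)/(12 - 81) ≡ 37/28 mod 97. 28⁻¹ ≡ 52 (mod 97), so λ ≡ 81.
  x = λ² - 81 - 12 = 6561 - 93 ≡ 66; y = λ·(81 - 66) - 64 ≡ 84. → (66, 84)
5P: (66, 84) + (12, 4). λ = (4 - 84)/(12 - 66) ≡ 17/43 mod 97. 43⁻¹ ≡ 88 (mod 97) since 43·88 = 3784 ≡ 1, so λ ≡ 41.
  x = λ² - 66 - 12 = 1681 - 78 ≡ 51; y = λ·(66 - 51) - 84 ≡ 46. → (51, 46)

(51, 46)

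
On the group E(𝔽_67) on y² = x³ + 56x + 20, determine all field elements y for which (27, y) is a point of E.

none

x³ + 56x + 20 = 21215 ≡ 43 (mod 67).
43 is a non-residue mod 67; no y exists.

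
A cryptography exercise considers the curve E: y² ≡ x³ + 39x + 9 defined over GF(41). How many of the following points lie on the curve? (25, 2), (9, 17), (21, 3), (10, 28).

2

(25, 2): 2² ≡ 4, rhs ≡ 4 → on.
(9, 17): 17² ≡ 2, rhs ≡ 23 → off.
(21, 3): 3² ≡ 9, rhs ≡ 3 → off.
(10, 28): 28² ≡ 5, rhs ≡ 5 → on.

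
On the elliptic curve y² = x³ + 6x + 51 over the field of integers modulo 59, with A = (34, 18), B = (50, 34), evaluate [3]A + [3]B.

(8, 32)

First 3A:
Repeated addition: build up to 3A.
2A: tangent at (34, 18): λ = (3·34² + 6)/(2·18) ≡ 52/36. 36⁻¹ ≡ 41 (mod 59) since 36·41 = 1476 ≡ 1, so λ ≡ 52·41 ≡ 8.
  x = λ² - 34 - 34 = 64 - 68 ≡ 55; y = λ·(34 - 55) - 18 ≡ 50. → (55, 50)
3A: (55, 50) + (34, 18). λ = (18 - 50)/(34 - 55) ≡ 27/38 mod 59. 38⁻¹ ≡ 14 (mod 59), so λ ≡ 24.
  x = λ² - 55 - 34 = 576 - 89 ≡ 15; y = λ·(55 - 15) - 50 ≡ 25. → (15, 25)
3A = (15, 25).
Next 3B:
Repeated addition: build up to 3B.
2B: tangent at (50, 34): λ = (3·50² + 6)/(2·34) ≡ 13/9. 9⁻¹ ≡ 46 (mod 59), so λ ≡ 13·46 ≡ 8.
  x = λ² - 50 - 50 = 64 - 100 ≡ 23; y = λ·(50 - 23) - 34 ≡ 5. → (23, 5)
3B: (23, 5) + (50, 34). λ = (34 - 5)/(50 - 23) ≡ 29/27 mod 59. 27⁻¹ ≡ 35 (mod 59), so λ ≡ 12.
  x = λ² - 23 - 50 = 144 - 73 ≡ 12; y = λ·(23 - 12) - 5 ≡ 9. → (12, 9)
3B = (12, 9).
Finally 3A + 3B:
(15, 25) + (12, 9). λ = (9 - 25)/(12 - 15) ≡ 43/56 mod 59. 56⁻¹ ≡ 39 (mod 59), so λ ≡ 25.
  x = λ² - 15 - 12 = 625 - 27 ≡ 8; y = λ·(15 - 8) - 25 ≡ 32. → (8, 32)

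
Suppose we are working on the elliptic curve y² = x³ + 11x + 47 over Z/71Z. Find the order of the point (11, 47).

11

2P: tangent at (11, 47): λ = (3·11² + 11)/(2·47) ≡ 19/23. 23⁻¹ ≡ 34 (mod 71), so λ ≡ 19·34 ≡ 7.
  x = λ² - 11 - 11 = 49 - 22 ≡ 27; y = λ·(11 - 27) - 47 ≡ 54. → (27, 54)
3P: (27, 54) + (11, 47). λ = (47 - 54)/(11 - 27) ≡ 64/55 mod 71. 55⁻¹ ≡ 31 (mod 71) since 55·31 = 1705 ≡ 1, so λ ≡ 67.
  x = λ² - 27 - 11 = 4489 - 38 ≡ 49; y = λ·(27 - 49) - 54 ≡ 34. → (49, 34)
4P: (49, 34) + (11, 47). λ = (47 - 34)/(11 - 49) ≡ 13/33 mod 71. 33⁻¹ ≡ 28 (mod 71), so λ ≡ 9.
  x = λ² - 49 - 11 = 81 - 60 ≡ 21; y = λ·(49 - 21) - 34 ≡ 5. → (21, 5)
5P: (21, 5) + (11, 47). λ = (47 - 5)/(11 - 21) ≡ 42/61 mod 71. 61⁻¹ ≡ 7 (mod 71), so λ ≡ 10.
  x = λ² - 21 - 11 = 100 - 32 ≡ 68; y = λ·(21 - 68) - 5 ≡ 22. → (68, 22)
6P: (68, 22) + (11, 47). λ = (47 - 22)/(11 - 68) ≡ 25/14 mod 71. 14⁻¹ ≡ 66 (mod 71) since 14·66 = 924 ≡ 1, so λ ≡ 17.
  x = λ² - 68 - 11 = 289 - 79 ≡ 68; y = λ·(68 - 68) - 22 ≡ 49. → (68, 49)
7P: (68, 49) + (11, 47). λ = (47 - 49)/(11 - 68) ≡ 69/14 mod 71. 14⁻¹ ≡ 66 (mod 71) since 14·66 = 924 ≡ 1, so λ ≡ 10.
  x = λ² - 68 - 11 = 100 - 79 ≡ 21; y = λ·(68 - 21) - 49 ≡ 66. → (21, 66)
8P: (21, 66) + (11, 47). λ = (47 - 66)/(11 - 21) ≡ 52/61 mod 71. 61⁻¹ ≡ 7 (mod 71) since 61·7 = 427 ≡ 1, so λ ≡ 9.
  x = λ² - 21 - 11 = 81 - 32 ≡ 49; y = λ·(21 - 49) - 66 ≡ 37. → (49, 37)
9P: (49, 37) + (11, 47). λ = (47 - 37)/(11 - 49) ≡ 10/33 mod 71. 33⁻¹ ≡ 28 (mod 71), so λ ≡ 67.
  x = λ² - 49 - 11 = 4489 - 60 ≡ 27; y = λ·(49 - 27) - 37 ≡ 17. → (27, 17)
10P: (27, 17) + (11, 47). λ = (47 - 17)/(11 - 27) ≡ 30/55 mod 71. 55⁻¹ ≡ 31 (mod 71), so λ ≡ 7.
  x = λ² - 27 - 11 = 49 - 38 ≡ 11; y = λ·(27 - 11) - 17 ≡ 24. → (11, 24)
11P: (11, 24) + (11, 47): same x and y₁ ≡ -y₂, so the sum is the point at infinity.
11P = the point at infinity, so the order is 11.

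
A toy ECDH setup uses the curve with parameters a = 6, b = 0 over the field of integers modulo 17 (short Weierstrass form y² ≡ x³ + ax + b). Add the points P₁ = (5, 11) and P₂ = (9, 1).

(5, 6)

(5, 11) + (9, 1). λ = (1 - 11)/(9 - 5) ≡ 7/4 mod 17. 4⁻¹ ≡ 13 (mod 17) since 4·13 = 52 ≡ 1, so λ ≡ 6.
  x = λ² - 5 - 9 = 36 - 14 ≡ 5; y = λ·(5 - 5) - 11 ≡ 6. → (5, 6)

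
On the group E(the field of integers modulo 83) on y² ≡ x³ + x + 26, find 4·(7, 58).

(42, 55)

Write P = (7, 58).
Double-and-add on 4 = (100)₂. Start with P = (7, 58) for the leading 1-bit.
double: tangent at (7, 58): λ = (3·7² + 1)/(2·58) ≡ 65/33. 33⁻¹ ≡ 78 (mod 83), so λ ≡ 65·78 ≡ 7.
  x = λ² - 7 - 7 = 49 - 14 ≡ 35; y = λ·(7 - 35) - 58 ≡ 78. → (35, 78)
double: tangent at (35, 78): λ = (3·35² + 1)/(2·78) ≡ 24/73. 73⁻¹ ≡ 58 (mod 83), so λ ≡ 24·58 ≡ 64.
  x = λ² - 35 - 35 = 4096 - 70 ≡ 42; y = λ·(35 - 42) - 78 ≡ 55. → (42, 55)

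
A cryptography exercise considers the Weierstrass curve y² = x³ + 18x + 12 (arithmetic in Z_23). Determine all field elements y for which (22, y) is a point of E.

x³ + 18x + 12 = 11056 ≡ 16 (mod 23).
Square roots of 16 mod 23: 4 and 19 (since 4² = 16 ≡ 16).

4, 19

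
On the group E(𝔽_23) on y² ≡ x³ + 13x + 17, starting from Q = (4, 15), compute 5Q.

Double-and-add on 5 = (101)₂. Start with Q = (4, 15) for the leading 1-bit.
double: tangent at (4, 15): λ = (3·4² + 13)/(2·15) ≡ 15/7. 7⁻¹ ≡ 10 (mod 23) since 7·10 = 70 ≡ 1, so λ ≡ 15·10 ≡ 12.
  x = λ² - 4 - 4 = 144 - 8 ≡ 21; y = λ·(4 - 21) - 15 ≡ 11. → (21, 11)
double: tangent at (21, 11): λ = (3·21² + 13)/(2·11) ≡ 2/22. 22⁻¹ ≡ 22 (mod 23), so λ ≡ 2·22 ≡ 21.
  x = λ² - 21 - 21 = 441 - 42 ≡ 8; y = λ·(21 - 8) - 11 ≡ 9. → (8, 9)
add Q: (8, 9) + (4, 15). λ = (15 - 9)/(4 - 8) ≡ 6/19 mod 23. 19⁻¹ ≡ 17 (mod 23), so λ ≡ 10.
  x = λ² - 8 - 4 = 100 - 12 ≡ 19; y = λ·(8 - 19) - 9 ≡ 19. → (19, 19)

(19, 19)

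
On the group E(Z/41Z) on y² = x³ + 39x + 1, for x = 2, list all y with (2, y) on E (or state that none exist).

x³ + 39x + 1 = 87 ≡ 5 (mod 41).
Square roots of 5 mod 41: 13 and 28 (since 13² = 169 ≡ 5).

13, 28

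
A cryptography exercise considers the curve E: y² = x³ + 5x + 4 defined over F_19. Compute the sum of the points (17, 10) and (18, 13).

(17, 10) + (18, 13). λ = (13 - 10)/(18 - 17) ≡ 3/1 mod 19. 1⁻¹ ≡ 1 (mod 19), so λ ≡ 3.
  x = λ² - 17 - 18 = 9 - 35 ≡ 12; y = λ·(17 - 12) - 10 ≡ 5. → (12, 5)

(12, 5)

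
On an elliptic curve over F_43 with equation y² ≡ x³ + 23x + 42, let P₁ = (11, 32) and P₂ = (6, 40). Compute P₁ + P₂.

(32, 36)

(11, 32) + (6, 40). λ = (40 - 32)/(6 - 11) ≡ 8/38 mod 43. 38⁻¹ ≡ 17 (mod 43) since 38·17 = 646 ≡ 1, so λ ≡ 7.
  x = λ² - 11 - 6 = 49 - 17 ≡ 32; y = λ·(11 - 32) - 32 ≡ 36. → (32, 36)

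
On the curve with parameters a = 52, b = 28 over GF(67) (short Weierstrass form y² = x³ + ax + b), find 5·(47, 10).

(53, 43)

Write P = (47, 10).
Double-and-add on 5 = (101)₂. Start with P = (47, 10) for the leading 1-bit.
double: tangent at (47, 10): λ = (3·47² + 52)/(2·10) ≡ 46/20. 20⁻¹ ≡ 57 (mod 67) since 20·57 = 1140 ≡ 1, so λ ≡ 46·57 ≡ 9.
  x = λ² - 47 - 47 = 81 - 94 ≡ 54; y = λ·(47 - 54) - 10 ≡ 61. → (54, 61)
double: tangent at (54, 61): λ = (3·54² + 52)/(2·61) ≡ 23/55. 55⁻¹ ≡ 39 (mod 67), so λ ≡ 23·39 ≡ 26.
  x = λ² - 54 - 54 = 676 - 108 ≡ 32; y = λ·(54 - 32) - 61 ≡ 42. → (32, 42)
add P: (32, 42) + (47, 10). λ = (10 - 42)/(47 - 32) ≡ 35/15 mod 67. 15⁻¹ ≡ 9 (mod 67), so λ ≡ 47.
  x = λ² - 32 - 47 = 2209 - 79 ≡ 53; y = λ·(32 - 53) - 42 ≡ 43. → (53, 43)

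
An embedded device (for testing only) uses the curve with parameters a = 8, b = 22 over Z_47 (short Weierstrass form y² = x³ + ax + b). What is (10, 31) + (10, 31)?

(44, 26)

tangent at (10, 31): λ = (3·10² + 8)/(2·31) ≡ 26/15. 15⁻¹ ≡ 22 (mod 47), so λ ≡ 26·22 ≡ 8.
  x = λ² - 10 - 10 = 64 - 20 ≡ 44; y = λ·(10 - 44) - 31 ≡ 26. → (44, 26)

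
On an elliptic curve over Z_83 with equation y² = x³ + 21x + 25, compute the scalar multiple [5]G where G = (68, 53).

Double-and-add on 5 = (101)₂. Start with G = (68, 53) for the leading 1-bit.
double: tangent at (68, 53): λ = (3·68² + 21)/(2·53) ≡ 32/23. 23⁻¹ ≡ 65 (mod 83), so λ ≡ 32·65 ≡ 5.
  x = λ² - 68 - 68 = 25 - 136 ≡ 55; y = λ·(68 - 55) - 53 ≡ 12. → (55, 12)
double: tangent at (55, 12): λ = (3·55² + 21)/(2·12) ≡ 49/24. 24⁻¹ ≡ 45 (mod 83), so λ ≡ 49·45 ≡ 47.
  x = λ² - 55 - 55 = 2209 - 110 ≡ 24; y = λ·(55 - 24) - 12 ≡ 34. → (24, 34)
add G: (24, 34) + (68, 53). λ = (53 - 34)/(68 - 24) ≡ 19/44 mod 83. 44⁻¹ ≡ 17 (mod 83), so λ ≡ 74.
  x = λ² - 24 - 68 = 5476 - 92 ≡ 72; y = λ·(24 - 72) - 34 ≡ 66. → (72, 66)

(72, 66)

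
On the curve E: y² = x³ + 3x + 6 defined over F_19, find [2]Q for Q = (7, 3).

tangent at (7, 3): λ = (3·7² + 3)/(2·3) ≡ 17/6. 6⁻¹ ≡ 16 (mod 19), so λ ≡ 17·16 ≡ 6.
  x = λ² - 7 - 7 = 36 - 14 ≡ 3; y = λ·(7 - 3) - 3 ≡ 2. → (3, 2)

(3, 2)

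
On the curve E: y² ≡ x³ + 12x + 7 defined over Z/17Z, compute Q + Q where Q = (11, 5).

tangent at (11, 5): λ = (3·11² + 12)/(2·5) ≡ 1/10. 10⁻¹ ≡ 12 (mod 17), so λ ≡ 1·12 ≡ 12.
  x = λ² - 11 - 11 = 144 - 22 ≡ 3; y = λ·(11 - 3) - 5 ≡ 6. → (3, 6)

(3, 6)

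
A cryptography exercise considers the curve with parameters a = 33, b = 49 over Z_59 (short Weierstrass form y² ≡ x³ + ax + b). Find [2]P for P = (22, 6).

(37, 11)

tangent at (22, 6): λ = (3·22² + 33)/(2·6) ≡ 10/12. 12⁻¹ ≡ 5 (mod 59), so λ ≡ 10·5 ≡ 50.
  x = λ² - 22 - 22 = 2500 - 44 ≡ 37; y = λ·(22 - 37) - 6 ≡ 11. → (37, 11)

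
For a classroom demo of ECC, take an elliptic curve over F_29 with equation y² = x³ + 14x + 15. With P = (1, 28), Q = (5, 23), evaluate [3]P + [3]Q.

First 3P:
Repeated addition: build up to 3P.
2P: tangent at (1, 28): λ = (3·1² + 14)/(2·28) ≡ 17/27. 27⁻¹ ≡ 14 (mod 29), so λ ≡ 17·14 ≡ 6.
  x = λ² - 1 - 1 = 36 - 2 ≡ 5; y = λ·(1 - 5) - 28 ≡ 6. → (5, 6)
3P: (5, 6) + (1, 28). λ = (28 - 6)/(1 - 5) ≡ 22/25 mod 29. 25⁻¹ ≡ 7 (mod 29), so λ ≡ 9.
  x = λ² - 5 - 1 = 81 - 6 ≡ 17; y = λ·(5 - 17) - 6 ≡ 2. → (17, 2)
3P = (17, 2).
Next 3Q:
Repeated addition: build up to 3Q.
2Q: tangent at (5, 23): λ = (3·5² + 14)/(2·23) ≡ 2/17. 17⁻¹ ≡ 12 (mod 29), so λ ≡ 2·12 ≡ 24.
  x = λ² - 5 - 5 = 576 - 10 ≡ 15; y = λ·(5 - 15) - 23 ≡ 27. → (15, 27)
3Q: (15, 27) + (5, 23). λ = (23 - 27)/(5 - 15) ≡ 25/19 mod 29. 19⁻¹ ≡ 26 (mod 29), so λ ≡ 12.
  x = λ² - 15 - 5 = 144 - 20 ≡ 8; y = λ·(15 - 8) - 27 ≡ 28. → (8, 28)
3Q = (8, 28).
Finally 3P + 3Q:
(17, 2) + (8, 28). λ = (28 - 2)/(8 - 17) ≡ 26/20 mod 29. 20⁻¹ ≡ 16 (mod 29) since 20·16 = 320 ≡ 1, so λ ≡ 10.
  x = λ² - 17 - 8 = 100 - 25 ≡ 17; y = λ·(17 - 17) - 2 ≡ 27. → (17, 27)

(17, 27)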